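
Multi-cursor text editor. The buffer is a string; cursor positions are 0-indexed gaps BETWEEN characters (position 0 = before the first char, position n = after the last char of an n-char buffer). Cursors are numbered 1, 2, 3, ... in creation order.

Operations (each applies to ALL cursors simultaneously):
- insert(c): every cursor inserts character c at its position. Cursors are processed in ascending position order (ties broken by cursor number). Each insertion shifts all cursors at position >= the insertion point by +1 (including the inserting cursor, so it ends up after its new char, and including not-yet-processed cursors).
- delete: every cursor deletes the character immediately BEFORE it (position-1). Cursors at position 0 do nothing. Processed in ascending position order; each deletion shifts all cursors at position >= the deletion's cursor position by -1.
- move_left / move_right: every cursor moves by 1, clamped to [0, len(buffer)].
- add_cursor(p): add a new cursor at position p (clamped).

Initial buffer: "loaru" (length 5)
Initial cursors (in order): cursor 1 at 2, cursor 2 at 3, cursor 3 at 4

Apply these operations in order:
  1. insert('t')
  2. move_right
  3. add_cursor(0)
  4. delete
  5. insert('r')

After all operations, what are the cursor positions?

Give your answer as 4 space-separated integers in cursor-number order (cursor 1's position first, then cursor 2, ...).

Answer: 5 7 9 1

Derivation:
After op 1 (insert('t')): buffer="lotatrtu" (len 8), cursors c1@3 c2@5 c3@7, authorship ..1.2.3.
After op 2 (move_right): buffer="lotatrtu" (len 8), cursors c1@4 c2@6 c3@8, authorship ..1.2.3.
After op 3 (add_cursor(0)): buffer="lotatrtu" (len 8), cursors c4@0 c1@4 c2@6 c3@8, authorship ..1.2.3.
After op 4 (delete): buffer="lottt" (len 5), cursors c4@0 c1@3 c2@4 c3@5, authorship ..123
After op 5 (insert('r')): buffer="rlotrtrtr" (len 9), cursors c4@1 c1@5 c2@7 c3@9, authorship 4..112233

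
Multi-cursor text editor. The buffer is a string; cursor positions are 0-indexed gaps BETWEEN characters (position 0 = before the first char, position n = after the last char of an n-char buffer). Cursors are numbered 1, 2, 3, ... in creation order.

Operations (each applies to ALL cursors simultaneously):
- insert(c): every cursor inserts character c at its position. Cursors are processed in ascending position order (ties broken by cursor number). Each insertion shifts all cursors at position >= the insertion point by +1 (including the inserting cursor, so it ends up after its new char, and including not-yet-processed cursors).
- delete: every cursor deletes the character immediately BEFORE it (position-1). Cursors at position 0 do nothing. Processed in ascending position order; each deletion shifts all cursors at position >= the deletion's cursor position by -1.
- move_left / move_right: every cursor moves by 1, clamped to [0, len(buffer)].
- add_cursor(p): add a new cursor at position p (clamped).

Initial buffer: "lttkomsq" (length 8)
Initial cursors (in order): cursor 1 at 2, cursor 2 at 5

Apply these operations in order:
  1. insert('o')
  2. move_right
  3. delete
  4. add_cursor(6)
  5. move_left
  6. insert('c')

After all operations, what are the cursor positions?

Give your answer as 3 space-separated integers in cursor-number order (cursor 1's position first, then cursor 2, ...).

After op 1 (insert('o')): buffer="ltotkoomsq" (len 10), cursors c1@3 c2@7, authorship ..1...2...
After op 2 (move_right): buffer="ltotkoomsq" (len 10), cursors c1@4 c2@8, authorship ..1...2...
After op 3 (delete): buffer="ltokoosq" (len 8), cursors c1@3 c2@6, authorship ..1..2..
After op 4 (add_cursor(6)): buffer="ltokoosq" (len 8), cursors c1@3 c2@6 c3@6, authorship ..1..2..
After op 5 (move_left): buffer="ltokoosq" (len 8), cursors c1@2 c2@5 c3@5, authorship ..1..2..
After op 6 (insert('c')): buffer="ltcokoccosq" (len 11), cursors c1@3 c2@8 c3@8, authorship ..11..232..

Answer: 3 8 8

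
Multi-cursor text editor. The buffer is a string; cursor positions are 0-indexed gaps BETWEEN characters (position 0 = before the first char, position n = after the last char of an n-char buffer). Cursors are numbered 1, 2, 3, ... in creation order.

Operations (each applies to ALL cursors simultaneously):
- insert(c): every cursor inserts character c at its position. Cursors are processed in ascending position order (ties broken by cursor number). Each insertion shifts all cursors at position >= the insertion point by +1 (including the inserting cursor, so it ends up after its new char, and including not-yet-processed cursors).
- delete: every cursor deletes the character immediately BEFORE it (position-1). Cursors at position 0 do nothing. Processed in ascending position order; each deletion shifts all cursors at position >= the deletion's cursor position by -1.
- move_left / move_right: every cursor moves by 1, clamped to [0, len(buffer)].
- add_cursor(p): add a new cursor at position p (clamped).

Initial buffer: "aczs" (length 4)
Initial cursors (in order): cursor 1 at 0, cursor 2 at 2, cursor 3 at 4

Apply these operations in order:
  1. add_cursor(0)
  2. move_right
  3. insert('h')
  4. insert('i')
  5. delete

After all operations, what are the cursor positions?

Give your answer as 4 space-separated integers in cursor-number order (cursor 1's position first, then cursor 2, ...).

Answer: 3 6 8 3

Derivation:
After op 1 (add_cursor(0)): buffer="aczs" (len 4), cursors c1@0 c4@0 c2@2 c3@4, authorship ....
After op 2 (move_right): buffer="aczs" (len 4), cursors c1@1 c4@1 c2@3 c3@4, authorship ....
After op 3 (insert('h')): buffer="ahhczhsh" (len 8), cursors c1@3 c4@3 c2@6 c3@8, authorship .14..2.3
After op 4 (insert('i')): buffer="ahhiiczhishi" (len 12), cursors c1@5 c4@5 c2@9 c3@12, authorship .1414..22.33
After op 5 (delete): buffer="ahhczhsh" (len 8), cursors c1@3 c4@3 c2@6 c3@8, authorship .14..2.3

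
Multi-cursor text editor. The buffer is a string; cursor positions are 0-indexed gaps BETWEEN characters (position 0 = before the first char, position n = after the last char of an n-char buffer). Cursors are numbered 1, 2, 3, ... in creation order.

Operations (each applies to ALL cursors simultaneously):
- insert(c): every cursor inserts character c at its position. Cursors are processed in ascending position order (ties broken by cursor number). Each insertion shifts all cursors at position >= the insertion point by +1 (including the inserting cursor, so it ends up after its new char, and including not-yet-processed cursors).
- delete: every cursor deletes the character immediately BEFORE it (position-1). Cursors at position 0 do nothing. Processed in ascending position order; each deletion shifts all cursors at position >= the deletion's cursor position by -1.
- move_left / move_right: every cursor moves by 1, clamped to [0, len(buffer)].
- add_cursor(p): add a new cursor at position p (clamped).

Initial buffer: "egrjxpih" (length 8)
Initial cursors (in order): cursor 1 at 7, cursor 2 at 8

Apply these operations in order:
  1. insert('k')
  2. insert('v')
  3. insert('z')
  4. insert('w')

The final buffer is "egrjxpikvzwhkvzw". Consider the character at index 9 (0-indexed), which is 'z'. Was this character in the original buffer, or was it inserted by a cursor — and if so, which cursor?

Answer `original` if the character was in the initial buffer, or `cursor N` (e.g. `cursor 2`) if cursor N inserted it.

Answer: cursor 1

Derivation:
After op 1 (insert('k')): buffer="egrjxpikhk" (len 10), cursors c1@8 c2@10, authorship .......1.2
After op 2 (insert('v')): buffer="egrjxpikvhkv" (len 12), cursors c1@9 c2@12, authorship .......11.22
After op 3 (insert('z')): buffer="egrjxpikvzhkvz" (len 14), cursors c1@10 c2@14, authorship .......111.222
After op 4 (insert('w')): buffer="egrjxpikvzwhkvzw" (len 16), cursors c1@11 c2@16, authorship .......1111.2222
Authorship (.=original, N=cursor N): . . . . . . . 1 1 1 1 . 2 2 2 2
Index 9: author = 1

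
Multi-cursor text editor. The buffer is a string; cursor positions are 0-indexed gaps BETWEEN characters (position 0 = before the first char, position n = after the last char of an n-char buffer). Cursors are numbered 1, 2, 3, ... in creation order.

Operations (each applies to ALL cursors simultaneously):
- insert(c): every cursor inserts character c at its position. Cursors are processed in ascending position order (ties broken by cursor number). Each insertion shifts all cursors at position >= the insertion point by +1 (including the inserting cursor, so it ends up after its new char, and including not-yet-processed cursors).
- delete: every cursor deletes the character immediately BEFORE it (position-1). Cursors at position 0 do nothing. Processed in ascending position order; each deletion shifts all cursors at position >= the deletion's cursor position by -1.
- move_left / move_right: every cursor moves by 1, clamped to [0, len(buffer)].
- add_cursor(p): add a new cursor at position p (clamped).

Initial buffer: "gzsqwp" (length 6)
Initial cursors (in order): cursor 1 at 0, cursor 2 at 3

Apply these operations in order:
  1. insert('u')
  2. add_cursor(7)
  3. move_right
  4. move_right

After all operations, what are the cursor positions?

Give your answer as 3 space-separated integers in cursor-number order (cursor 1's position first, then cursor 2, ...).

Answer: 3 7 8

Derivation:
After op 1 (insert('u')): buffer="ugzsuqwp" (len 8), cursors c1@1 c2@5, authorship 1...2...
After op 2 (add_cursor(7)): buffer="ugzsuqwp" (len 8), cursors c1@1 c2@5 c3@7, authorship 1...2...
After op 3 (move_right): buffer="ugzsuqwp" (len 8), cursors c1@2 c2@6 c3@8, authorship 1...2...
After op 4 (move_right): buffer="ugzsuqwp" (len 8), cursors c1@3 c2@7 c3@8, authorship 1...2...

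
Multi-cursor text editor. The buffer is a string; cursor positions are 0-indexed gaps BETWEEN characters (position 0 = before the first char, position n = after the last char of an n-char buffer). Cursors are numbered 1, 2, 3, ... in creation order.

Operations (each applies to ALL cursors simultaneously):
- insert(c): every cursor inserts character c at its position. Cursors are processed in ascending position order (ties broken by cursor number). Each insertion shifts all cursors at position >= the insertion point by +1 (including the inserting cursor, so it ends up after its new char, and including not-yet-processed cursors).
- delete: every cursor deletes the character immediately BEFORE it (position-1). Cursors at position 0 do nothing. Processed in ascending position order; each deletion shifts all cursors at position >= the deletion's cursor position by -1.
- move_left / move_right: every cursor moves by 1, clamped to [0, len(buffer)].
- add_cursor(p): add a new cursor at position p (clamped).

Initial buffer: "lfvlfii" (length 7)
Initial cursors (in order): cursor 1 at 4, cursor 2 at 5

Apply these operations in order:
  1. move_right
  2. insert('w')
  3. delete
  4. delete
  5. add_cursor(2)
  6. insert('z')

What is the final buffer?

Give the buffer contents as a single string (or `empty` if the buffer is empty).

Answer: lfzvlzzi

Derivation:
After op 1 (move_right): buffer="lfvlfii" (len 7), cursors c1@5 c2@6, authorship .......
After op 2 (insert('w')): buffer="lfvlfwiwi" (len 9), cursors c1@6 c2@8, authorship .....1.2.
After op 3 (delete): buffer="lfvlfii" (len 7), cursors c1@5 c2@6, authorship .......
After op 4 (delete): buffer="lfvli" (len 5), cursors c1@4 c2@4, authorship .....
After op 5 (add_cursor(2)): buffer="lfvli" (len 5), cursors c3@2 c1@4 c2@4, authorship .....
After op 6 (insert('z')): buffer="lfzvlzzi" (len 8), cursors c3@3 c1@7 c2@7, authorship ..3..12.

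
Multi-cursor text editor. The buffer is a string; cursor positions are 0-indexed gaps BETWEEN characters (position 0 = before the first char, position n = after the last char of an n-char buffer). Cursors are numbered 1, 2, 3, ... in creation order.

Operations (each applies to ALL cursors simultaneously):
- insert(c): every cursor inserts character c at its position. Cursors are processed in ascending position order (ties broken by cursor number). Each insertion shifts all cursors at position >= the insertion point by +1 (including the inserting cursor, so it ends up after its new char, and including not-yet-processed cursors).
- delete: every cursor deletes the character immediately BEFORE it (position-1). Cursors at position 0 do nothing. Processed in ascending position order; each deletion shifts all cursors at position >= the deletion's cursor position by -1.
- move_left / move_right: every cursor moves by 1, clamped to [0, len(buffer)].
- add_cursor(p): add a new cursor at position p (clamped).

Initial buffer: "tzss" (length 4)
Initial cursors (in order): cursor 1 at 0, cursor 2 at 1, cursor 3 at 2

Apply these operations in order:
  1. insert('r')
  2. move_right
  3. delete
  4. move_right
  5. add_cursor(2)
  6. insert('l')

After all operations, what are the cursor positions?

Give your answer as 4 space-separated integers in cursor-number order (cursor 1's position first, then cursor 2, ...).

Answer: 4 6 8 4

Derivation:
After op 1 (insert('r')): buffer="rtrzrss" (len 7), cursors c1@1 c2@3 c3@5, authorship 1.2.3..
After op 2 (move_right): buffer="rtrzrss" (len 7), cursors c1@2 c2@4 c3@6, authorship 1.2.3..
After op 3 (delete): buffer="rrrs" (len 4), cursors c1@1 c2@2 c3@3, authorship 123.
After op 4 (move_right): buffer="rrrs" (len 4), cursors c1@2 c2@3 c3@4, authorship 123.
After op 5 (add_cursor(2)): buffer="rrrs" (len 4), cursors c1@2 c4@2 c2@3 c3@4, authorship 123.
After op 6 (insert('l')): buffer="rrllrlsl" (len 8), cursors c1@4 c4@4 c2@6 c3@8, authorship 121432.3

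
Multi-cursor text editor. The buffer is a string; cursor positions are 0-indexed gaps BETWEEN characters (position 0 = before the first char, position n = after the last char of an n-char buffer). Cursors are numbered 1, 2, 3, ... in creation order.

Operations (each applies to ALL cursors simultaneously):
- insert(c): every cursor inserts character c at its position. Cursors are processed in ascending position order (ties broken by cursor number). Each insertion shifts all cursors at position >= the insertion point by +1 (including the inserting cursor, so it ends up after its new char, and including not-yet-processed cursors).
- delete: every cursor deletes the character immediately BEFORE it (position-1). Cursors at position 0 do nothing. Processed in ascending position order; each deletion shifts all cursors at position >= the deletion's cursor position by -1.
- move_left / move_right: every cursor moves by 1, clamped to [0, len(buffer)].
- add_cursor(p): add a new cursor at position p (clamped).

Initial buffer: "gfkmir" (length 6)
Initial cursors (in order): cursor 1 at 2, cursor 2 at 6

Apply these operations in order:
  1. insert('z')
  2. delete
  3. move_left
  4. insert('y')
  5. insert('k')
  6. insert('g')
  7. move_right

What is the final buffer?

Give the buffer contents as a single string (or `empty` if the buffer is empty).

After op 1 (insert('z')): buffer="gfzkmirz" (len 8), cursors c1@3 c2@8, authorship ..1....2
After op 2 (delete): buffer="gfkmir" (len 6), cursors c1@2 c2@6, authorship ......
After op 3 (move_left): buffer="gfkmir" (len 6), cursors c1@1 c2@5, authorship ......
After op 4 (insert('y')): buffer="gyfkmiyr" (len 8), cursors c1@2 c2@7, authorship .1....2.
After op 5 (insert('k')): buffer="gykfkmiykr" (len 10), cursors c1@3 c2@9, authorship .11....22.
After op 6 (insert('g')): buffer="gykgfkmiykgr" (len 12), cursors c1@4 c2@11, authorship .111....222.
After op 7 (move_right): buffer="gykgfkmiykgr" (len 12), cursors c1@5 c2@12, authorship .111....222.

Answer: gykgfkmiykgr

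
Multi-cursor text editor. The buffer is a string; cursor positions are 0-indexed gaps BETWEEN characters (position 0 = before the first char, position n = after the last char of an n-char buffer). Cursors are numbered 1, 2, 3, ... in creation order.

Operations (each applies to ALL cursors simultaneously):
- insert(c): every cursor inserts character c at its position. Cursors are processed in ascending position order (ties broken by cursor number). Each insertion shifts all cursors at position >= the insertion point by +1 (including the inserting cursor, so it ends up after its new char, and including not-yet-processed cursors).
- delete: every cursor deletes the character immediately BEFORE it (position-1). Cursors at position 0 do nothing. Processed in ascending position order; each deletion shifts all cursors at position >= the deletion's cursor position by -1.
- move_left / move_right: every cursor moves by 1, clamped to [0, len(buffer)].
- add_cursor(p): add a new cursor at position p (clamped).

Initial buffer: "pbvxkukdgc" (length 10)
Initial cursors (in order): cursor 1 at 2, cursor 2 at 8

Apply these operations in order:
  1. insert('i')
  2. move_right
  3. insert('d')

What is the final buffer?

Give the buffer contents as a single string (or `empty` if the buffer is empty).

After op 1 (insert('i')): buffer="pbivxkukdigc" (len 12), cursors c1@3 c2@10, authorship ..1......2..
After op 2 (move_right): buffer="pbivxkukdigc" (len 12), cursors c1@4 c2@11, authorship ..1......2..
After op 3 (insert('d')): buffer="pbivdxkukdigdc" (len 14), cursors c1@5 c2@13, authorship ..1.1.....2.2.

Answer: pbivdxkukdigdc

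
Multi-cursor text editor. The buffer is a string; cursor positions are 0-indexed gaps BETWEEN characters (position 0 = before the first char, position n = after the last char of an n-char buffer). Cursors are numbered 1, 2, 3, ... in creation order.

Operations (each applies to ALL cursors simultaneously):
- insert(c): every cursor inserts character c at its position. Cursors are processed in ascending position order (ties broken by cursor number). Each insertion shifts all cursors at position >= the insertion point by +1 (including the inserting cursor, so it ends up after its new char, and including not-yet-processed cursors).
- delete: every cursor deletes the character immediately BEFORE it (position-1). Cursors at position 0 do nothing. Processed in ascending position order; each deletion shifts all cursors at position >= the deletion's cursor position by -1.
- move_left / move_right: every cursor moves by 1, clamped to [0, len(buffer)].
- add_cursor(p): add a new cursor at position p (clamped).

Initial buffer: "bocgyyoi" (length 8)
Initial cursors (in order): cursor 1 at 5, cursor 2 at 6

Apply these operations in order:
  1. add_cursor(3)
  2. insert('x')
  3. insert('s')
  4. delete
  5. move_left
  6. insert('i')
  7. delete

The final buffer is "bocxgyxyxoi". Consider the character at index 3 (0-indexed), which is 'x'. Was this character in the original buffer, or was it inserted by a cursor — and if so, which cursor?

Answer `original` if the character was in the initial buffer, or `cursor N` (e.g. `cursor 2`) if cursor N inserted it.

Answer: cursor 3

Derivation:
After op 1 (add_cursor(3)): buffer="bocgyyoi" (len 8), cursors c3@3 c1@5 c2@6, authorship ........
After op 2 (insert('x')): buffer="bocxgyxyxoi" (len 11), cursors c3@4 c1@7 c2@9, authorship ...3..1.2..
After op 3 (insert('s')): buffer="bocxsgyxsyxsoi" (len 14), cursors c3@5 c1@9 c2@12, authorship ...33..11.22..
After op 4 (delete): buffer="bocxgyxyxoi" (len 11), cursors c3@4 c1@7 c2@9, authorship ...3..1.2..
After op 5 (move_left): buffer="bocxgyxyxoi" (len 11), cursors c3@3 c1@6 c2@8, authorship ...3..1.2..
After op 6 (insert('i')): buffer="bocixgyixyixoi" (len 14), cursors c3@4 c1@8 c2@11, authorship ...33..11.22..
After op 7 (delete): buffer="bocxgyxyxoi" (len 11), cursors c3@3 c1@6 c2@8, authorship ...3..1.2..
Authorship (.=original, N=cursor N): . . . 3 . . 1 . 2 . .
Index 3: author = 3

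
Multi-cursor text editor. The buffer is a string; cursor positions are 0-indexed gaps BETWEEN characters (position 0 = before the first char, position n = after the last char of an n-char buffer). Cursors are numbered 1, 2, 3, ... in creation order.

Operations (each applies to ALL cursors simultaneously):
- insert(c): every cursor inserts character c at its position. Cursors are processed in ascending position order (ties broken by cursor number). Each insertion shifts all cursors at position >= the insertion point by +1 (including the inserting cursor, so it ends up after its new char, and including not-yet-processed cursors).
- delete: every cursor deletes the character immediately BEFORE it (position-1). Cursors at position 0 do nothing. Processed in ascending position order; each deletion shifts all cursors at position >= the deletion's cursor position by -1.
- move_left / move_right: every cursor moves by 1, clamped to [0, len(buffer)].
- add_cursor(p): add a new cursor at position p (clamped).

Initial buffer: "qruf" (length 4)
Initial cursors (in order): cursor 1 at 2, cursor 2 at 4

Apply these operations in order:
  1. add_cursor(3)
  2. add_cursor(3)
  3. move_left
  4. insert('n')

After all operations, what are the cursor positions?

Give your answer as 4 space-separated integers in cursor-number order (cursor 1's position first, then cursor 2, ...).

After op 1 (add_cursor(3)): buffer="qruf" (len 4), cursors c1@2 c3@3 c2@4, authorship ....
After op 2 (add_cursor(3)): buffer="qruf" (len 4), cursors c1@2 c3@3 c4@3 c2@4, authorship ....
After op 3 (move_left): buffer="qruf" (len 4), cursors c1@1 c3@2 c4@2 c2@3, authorship ....
After op 4 (insert('n')): buffer="qnrnnunf" (len 8), cursors c1@2 c3@5 c4@5 c2@7, authorship .1.34.2.

Answer: 2 7 5 5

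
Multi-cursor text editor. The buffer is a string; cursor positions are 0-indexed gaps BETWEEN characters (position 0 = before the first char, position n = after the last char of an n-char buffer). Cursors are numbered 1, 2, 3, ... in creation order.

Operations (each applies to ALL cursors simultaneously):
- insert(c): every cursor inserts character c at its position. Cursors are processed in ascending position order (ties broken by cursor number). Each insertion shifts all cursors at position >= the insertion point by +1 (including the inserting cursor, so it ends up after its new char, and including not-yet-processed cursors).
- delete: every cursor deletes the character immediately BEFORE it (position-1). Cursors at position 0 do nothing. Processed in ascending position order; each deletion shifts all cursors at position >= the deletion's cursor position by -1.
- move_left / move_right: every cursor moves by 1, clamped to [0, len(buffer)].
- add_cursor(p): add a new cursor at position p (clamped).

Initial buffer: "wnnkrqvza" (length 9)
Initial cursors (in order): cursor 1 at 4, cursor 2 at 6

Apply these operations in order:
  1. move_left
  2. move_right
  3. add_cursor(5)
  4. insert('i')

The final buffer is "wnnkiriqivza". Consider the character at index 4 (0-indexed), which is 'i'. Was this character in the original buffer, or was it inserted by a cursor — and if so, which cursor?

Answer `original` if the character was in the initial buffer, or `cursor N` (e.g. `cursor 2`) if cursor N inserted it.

After op 1 (move_left): buffer="wnnkrqvza" (len 9), cursors c1@3 c2@5, authorship .........
After op 2 (move_right): buffer="wnnkrqvza" (len 9), cursors c1@4 c2@6, authorship .........
After op 3 (add_cursor(5)): buffer="wnnkrqvza" (len 9), cursors c1@4 c3@5 c2@6, authorship .........
After op 4 (insert('i')): buffer="wnnkiriqivza" (len 12), cursors c1@5 c3@7 c2@9, authorship ....1.3.2...
Authorship (.=original, N=cursor N): . . . . 1 . 3 . 2 . . .
Index 4: author = 1

Answer: cursor 1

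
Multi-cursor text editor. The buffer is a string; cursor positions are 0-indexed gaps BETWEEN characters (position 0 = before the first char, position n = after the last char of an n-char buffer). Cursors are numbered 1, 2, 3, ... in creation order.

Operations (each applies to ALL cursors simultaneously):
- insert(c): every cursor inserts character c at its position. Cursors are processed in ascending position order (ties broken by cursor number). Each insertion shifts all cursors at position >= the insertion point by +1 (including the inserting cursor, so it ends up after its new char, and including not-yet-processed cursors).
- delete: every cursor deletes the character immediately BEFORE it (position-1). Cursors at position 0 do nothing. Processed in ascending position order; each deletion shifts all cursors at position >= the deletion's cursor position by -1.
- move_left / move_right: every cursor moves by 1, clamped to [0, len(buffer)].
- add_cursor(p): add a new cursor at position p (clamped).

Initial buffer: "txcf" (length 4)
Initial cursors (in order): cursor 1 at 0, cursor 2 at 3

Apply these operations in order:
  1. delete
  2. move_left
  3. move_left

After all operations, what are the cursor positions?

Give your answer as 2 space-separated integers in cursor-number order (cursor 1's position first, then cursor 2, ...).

Answer: 0 0

Derivation:
After op 1 (delete): buffer="txf" (len 3), cursors c1@0 c2@2, authorship ...
After op 2 (move_left): buffer="txf" (len 3), cursors c1@0 c2@1, authorship ...
After op 3 (move_left): buffer="txf" (len 3), cursors c1@0 c2@0, authorship ...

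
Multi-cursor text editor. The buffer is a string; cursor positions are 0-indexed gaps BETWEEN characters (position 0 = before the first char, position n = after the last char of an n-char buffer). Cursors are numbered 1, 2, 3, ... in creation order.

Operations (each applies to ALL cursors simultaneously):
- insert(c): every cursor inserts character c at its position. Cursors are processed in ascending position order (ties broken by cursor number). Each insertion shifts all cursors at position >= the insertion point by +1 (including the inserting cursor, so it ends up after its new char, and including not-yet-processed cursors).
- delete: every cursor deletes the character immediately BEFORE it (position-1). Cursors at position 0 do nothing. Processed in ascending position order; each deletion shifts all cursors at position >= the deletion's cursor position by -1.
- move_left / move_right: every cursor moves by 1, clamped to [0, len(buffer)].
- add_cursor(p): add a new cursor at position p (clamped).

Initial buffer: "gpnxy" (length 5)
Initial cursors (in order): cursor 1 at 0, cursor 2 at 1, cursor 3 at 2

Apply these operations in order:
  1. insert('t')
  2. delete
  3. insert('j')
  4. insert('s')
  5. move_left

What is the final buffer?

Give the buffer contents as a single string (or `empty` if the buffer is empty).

After op 1 (insert('t')): buffer="tgtptnxy" (len 8), cursors c1@1 c2@3 c3@5, authorship 1.2.3...
After op 2 (delete): buffer="gpnxy" (len 5), cursors c1@0 c2@1 c3@2, authorship .....
After op 3 (insert('j')): buffer="jgjpjnxy" (len 8), cursors c1@1 c2@3 c3@5, authorship 1.2.3...
After op 4 (insert('s')): buffer="jsgjspjsnxy" (len 11), cursors c1@2 c2@5 c3@8, authorship 11.22.33...
After op 5 (move_left): buffer="jsgjspjsnxy" (len 11), cursors c1@1 c2@4 c3@7, authorship 11.22.33...

Answer: jsgjspjsnxy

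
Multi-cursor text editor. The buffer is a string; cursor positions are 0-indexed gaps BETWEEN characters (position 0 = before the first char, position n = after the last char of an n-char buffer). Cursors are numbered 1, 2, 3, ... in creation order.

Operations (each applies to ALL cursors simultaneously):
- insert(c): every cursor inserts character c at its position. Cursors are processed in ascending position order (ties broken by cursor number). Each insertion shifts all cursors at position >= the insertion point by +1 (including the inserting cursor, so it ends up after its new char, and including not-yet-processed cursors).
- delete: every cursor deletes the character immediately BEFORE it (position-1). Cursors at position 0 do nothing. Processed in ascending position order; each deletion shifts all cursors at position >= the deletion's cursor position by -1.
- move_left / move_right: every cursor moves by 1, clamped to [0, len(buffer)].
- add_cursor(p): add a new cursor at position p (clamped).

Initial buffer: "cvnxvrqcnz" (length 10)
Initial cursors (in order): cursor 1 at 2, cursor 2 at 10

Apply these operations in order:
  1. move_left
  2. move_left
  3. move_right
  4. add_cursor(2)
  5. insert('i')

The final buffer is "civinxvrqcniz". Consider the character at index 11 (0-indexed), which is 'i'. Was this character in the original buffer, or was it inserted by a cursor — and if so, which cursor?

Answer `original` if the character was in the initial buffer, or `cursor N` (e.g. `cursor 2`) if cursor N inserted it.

After op 1 (move_left): buffer="cvnxvrqcnz" (len 10), cursors c1@1 c2@9, authorship ..........
After op 2 (move_left): buffer="cvnxvrqcnz" (len 10), cursors c1@0 c2@8, authorship ..........
After op 3 (move_right): buffer="cvnxvrqcnz" (len 10), cursors c1@1 c2@9, authorship ..........
After op 4 (add_cursor(2)): buffer="cvnxvrqcnz" (len 10), cursors c1@1 c3@2 c2@9, authorship ..........
After op 5 (insert('i')): buffer="civinxvrqcniz" (len 13), cursors c1@2 c3@4 c2@12, authorship .1.3.......2.
Authorship (.=original, N=cursor N): . 1 . 3 . . . . . . . 2 .
Index 11: author = 2

Answer: cursor 2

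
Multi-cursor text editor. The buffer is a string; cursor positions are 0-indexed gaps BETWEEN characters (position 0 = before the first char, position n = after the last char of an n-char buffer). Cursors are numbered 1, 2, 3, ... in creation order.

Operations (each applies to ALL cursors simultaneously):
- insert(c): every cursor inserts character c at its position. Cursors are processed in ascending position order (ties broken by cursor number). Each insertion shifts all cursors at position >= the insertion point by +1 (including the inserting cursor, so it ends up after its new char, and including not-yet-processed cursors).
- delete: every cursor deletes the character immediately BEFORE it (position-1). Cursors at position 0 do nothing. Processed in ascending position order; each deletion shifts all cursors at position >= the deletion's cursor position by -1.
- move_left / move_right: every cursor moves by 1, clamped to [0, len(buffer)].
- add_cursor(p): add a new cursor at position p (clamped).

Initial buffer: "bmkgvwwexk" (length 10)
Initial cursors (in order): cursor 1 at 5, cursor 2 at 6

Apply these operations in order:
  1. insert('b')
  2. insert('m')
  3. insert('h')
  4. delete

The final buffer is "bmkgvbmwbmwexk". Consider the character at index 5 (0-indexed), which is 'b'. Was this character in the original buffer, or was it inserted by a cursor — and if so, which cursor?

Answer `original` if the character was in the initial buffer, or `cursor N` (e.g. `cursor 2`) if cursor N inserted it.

After op 1 (insert('b')): buffer="bmkgvbwbwexk" (len 12), cursors c1@6 c2@8, authorship .....1.2....
After op 2 (insert('m')): buffer="bmkgvbmwbmwexk" (len 14), cursors c1@7 c2@10, authorship .....11.22....
After op 3 (insert('h')): buffer="bmkgvbmhwbmhwexk" (len 16), cursors c1@8 c2@12, authorship .....111.222....
After op 4 (delete): buffer="bmkgvbmwbmwexk" (len 14), cursors c1@7 c2@10, authorship .....11.22....
Authorship (.=original, N=cursor N): . . . . . 1 1 . 2 2 . . . .
Index 5: author = 1

Answer: cursor 1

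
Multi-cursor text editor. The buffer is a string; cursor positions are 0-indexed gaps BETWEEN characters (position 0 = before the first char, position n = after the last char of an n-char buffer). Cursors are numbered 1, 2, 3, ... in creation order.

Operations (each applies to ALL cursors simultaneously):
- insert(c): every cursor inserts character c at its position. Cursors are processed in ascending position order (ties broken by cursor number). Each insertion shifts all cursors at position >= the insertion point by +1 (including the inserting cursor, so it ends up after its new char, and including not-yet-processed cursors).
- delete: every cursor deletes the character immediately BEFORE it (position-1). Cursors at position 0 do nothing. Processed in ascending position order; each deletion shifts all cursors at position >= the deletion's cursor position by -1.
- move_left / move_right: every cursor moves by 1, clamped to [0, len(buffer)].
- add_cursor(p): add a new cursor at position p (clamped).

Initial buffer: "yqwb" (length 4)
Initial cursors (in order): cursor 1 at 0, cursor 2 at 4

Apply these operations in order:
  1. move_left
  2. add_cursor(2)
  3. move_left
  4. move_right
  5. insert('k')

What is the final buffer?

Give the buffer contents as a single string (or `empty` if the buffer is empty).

Answer: ykqkwkb

Derivation:
After op 1 (move_left): buffer="yqwb" (len 4), cursors c1@0 c2@3, authorship ....
After op 2 (add_cursor(2)): buffer="yqwb" (len 4), cursors c1@0 c3@2 c2@3, authorship ....
After op 3 (move_left): buffer="yqwb" (len 4), cursors c1@0 c3@1 c2@2, authorship ....
After op 4 (move_right): buffer="yqwb" (len 4), cursors c1@1 c3@2 c2@3, authorship ....
After op 5 (insert('k')): buffer="ykqkwkb" (len 7), cursors c1@2 c3@4 c2@6, authorship .1.3.2.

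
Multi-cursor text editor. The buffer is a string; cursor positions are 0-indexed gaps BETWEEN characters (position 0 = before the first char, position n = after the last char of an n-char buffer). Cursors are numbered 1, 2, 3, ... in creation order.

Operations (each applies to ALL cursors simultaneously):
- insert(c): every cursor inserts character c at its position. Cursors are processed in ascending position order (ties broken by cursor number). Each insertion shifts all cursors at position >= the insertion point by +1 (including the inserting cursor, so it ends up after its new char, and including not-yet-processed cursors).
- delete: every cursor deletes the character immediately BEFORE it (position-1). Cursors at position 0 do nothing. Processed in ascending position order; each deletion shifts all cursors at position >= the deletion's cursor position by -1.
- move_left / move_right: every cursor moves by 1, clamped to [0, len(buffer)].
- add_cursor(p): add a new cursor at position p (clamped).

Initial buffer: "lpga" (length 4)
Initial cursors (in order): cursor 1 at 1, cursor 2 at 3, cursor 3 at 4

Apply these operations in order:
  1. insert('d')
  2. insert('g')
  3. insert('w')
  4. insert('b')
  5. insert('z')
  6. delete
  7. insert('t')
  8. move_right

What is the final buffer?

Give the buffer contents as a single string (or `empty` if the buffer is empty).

After op 1 (insert('d')): buffer="ldpgdad" (len 7), cursors c1@2 c2@5 c3@7, authorship .1..2.3
After op 2 (insert('g')): buffer="ldgpgdgadg" (len 10), cursors c1@3 c2@7 c3@10, authorship .11..22.33
After op 3 (insert('w')): buffer="ldgwpgdgwadgw" (len 13), cursors c1@4 c2@9 c3@13, authorship .111..222.333
After op 4 (insert('b')): buffer="ldgwbpgdgwbadgwb" (len 16), cursors c1@5 c2@11 c3@16, authorship .1111..2222.3333
After op 5 (insert('z')): buffer="ldgwbzpgdgwbzadgwbz" (len 19), cursors c1@6 c2@13 c3@19, authorship .11111..22222.33333
After op 6 (delete): buffer="ldgwbpgdgwbadgwb" (len 16), cursors c1@5 c2@11 c3@16, authorship .1111..2222.3333
After op 7 (insert('t')): buffer="ldgwbtpgdgwbtadgwbt" (len 19), cursors c1@6 c2@13 c3@19, authorship .11111..22222.33333
After op 8 (move_right): buffer="ldgwbtpgdgwbtadgwbt" (len 19), cursors c1@7 c2@14 c3@19, authorship .11111..22222.33333

Answer: ldgwbtpgdgwbtadgwbt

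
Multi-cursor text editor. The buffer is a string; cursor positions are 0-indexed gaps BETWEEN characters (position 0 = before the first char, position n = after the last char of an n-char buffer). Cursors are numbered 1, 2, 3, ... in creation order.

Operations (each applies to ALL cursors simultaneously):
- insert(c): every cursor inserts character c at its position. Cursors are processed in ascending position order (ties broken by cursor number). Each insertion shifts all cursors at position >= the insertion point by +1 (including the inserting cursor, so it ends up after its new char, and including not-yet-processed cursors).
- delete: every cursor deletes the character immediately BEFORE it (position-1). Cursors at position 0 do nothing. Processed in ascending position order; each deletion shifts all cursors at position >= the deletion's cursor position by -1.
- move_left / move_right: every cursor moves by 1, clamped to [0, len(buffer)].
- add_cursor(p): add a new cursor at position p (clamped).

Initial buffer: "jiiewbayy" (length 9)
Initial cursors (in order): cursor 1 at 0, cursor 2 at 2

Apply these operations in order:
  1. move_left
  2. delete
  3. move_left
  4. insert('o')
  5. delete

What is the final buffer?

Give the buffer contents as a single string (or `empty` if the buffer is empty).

After op 1 (move_left): buffer="jiiewbayy" (len 9), cursors c1@0 c2@1, authorship .........
After op 2 (delete): buffer="iiewbayy" (len 8), cursors c1@0 c2@0, authorship ........
After op 3 (move_left): buffer="iiewbayy" (len 8), cursors c1@0 c2@0, authorship ........
After op 4 (insert('o')): buffer="ooiiewbayy" (len 10), cursors c1@2 c2@2, authorship 12........
After op 5 (delete): buffer="iiewbayy" (len 8), cursors c1@0 c2@0, authorship ........

Answer: iiewbayy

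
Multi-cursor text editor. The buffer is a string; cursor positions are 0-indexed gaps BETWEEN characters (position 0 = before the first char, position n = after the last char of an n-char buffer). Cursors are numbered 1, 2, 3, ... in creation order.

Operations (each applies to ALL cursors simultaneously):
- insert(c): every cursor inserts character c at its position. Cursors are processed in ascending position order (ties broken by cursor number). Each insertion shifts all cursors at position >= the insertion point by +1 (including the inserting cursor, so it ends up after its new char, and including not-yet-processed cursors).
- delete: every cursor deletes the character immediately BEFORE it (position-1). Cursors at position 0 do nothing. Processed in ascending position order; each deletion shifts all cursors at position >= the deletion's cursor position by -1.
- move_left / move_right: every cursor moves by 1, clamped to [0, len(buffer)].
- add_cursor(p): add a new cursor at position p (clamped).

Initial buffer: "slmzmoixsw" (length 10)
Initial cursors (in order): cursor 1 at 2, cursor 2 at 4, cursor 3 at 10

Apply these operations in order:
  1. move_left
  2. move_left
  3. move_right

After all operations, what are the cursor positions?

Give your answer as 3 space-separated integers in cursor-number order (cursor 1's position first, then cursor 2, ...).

Answer: 1 3 9

Derivation:
After op 1 (move_left): buffer="slmzmoixsw" (len 10), cursors c1@1 c2@3 c3@9, authorship ..........
After op 2 (move_left): buffer="slmzmoixsw" (len 10), cursors c1@0 c2@2 c3@8, authorship ..........
After op 3 (move_right): buffer="slmzmoixsw" (len 10), cursors c1@1 c2@3 c3@9, authorship ..........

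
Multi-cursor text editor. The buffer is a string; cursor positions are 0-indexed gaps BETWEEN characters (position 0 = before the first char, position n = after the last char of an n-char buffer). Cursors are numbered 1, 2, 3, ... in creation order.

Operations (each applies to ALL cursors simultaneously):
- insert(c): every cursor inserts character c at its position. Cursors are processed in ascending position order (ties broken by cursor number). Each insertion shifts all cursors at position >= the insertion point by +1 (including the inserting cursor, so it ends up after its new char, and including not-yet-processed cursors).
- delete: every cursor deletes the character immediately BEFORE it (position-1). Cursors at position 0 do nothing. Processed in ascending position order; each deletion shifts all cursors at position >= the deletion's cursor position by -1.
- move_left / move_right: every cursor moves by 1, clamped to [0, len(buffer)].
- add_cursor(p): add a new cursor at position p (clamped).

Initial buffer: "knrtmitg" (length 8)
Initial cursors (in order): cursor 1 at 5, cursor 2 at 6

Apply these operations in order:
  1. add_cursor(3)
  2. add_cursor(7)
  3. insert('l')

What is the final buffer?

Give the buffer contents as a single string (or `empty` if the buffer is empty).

After op 1 (add_cursor(3)): buffer="knrtmitg" (len 8), cursors c3@3 c1@5 c2@6, authorship ........
After op 2 (add_cursor(7)): buffer="knrtmitg" (len 8), cursors c3@3 c1@5 c2@6 c4@7, authorship ........
After op 3 (insert('l')): buffer="knrltmliltlg" (len 12), cursors c3@4 c1@7 c2@9 c4@11, authorship ...3..1.2.4.

Answer: knrltmliltlg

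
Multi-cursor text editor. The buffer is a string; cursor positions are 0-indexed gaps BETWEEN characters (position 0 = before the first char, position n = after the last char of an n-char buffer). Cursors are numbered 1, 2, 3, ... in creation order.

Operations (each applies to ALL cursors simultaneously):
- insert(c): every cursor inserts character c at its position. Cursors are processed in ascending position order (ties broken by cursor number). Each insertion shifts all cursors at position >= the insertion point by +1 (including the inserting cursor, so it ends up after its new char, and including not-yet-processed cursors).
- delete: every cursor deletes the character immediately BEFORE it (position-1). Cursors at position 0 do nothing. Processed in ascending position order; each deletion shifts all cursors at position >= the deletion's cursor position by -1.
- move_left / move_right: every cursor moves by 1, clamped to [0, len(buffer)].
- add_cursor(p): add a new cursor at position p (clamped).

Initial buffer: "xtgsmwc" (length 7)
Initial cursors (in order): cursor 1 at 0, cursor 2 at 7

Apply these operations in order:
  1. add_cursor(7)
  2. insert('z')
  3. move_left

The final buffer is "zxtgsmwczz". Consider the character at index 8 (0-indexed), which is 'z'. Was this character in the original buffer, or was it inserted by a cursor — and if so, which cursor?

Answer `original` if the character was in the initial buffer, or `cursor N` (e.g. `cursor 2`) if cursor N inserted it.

After op 1 (add_cursor(7)): buffer="xtgsmwc" (len 7), cursors c1@0 c2@7 c3@7, authorship .......
After op 2 (insert('z')): buffer="zxtgsmwczz" (len 10), cursors c1@1 c2@10 c3@10, authorship 1.......23
After op 3 (move_left): buffer="zxtgsmwczz" (len 10), cursors c1@0 c2@9 c3@9, authorship 1.......23
Authorship (.=original, N=cursor N): 1 . . . . . . . 2 3
Index 8: author = 2

Answer: cursor 2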